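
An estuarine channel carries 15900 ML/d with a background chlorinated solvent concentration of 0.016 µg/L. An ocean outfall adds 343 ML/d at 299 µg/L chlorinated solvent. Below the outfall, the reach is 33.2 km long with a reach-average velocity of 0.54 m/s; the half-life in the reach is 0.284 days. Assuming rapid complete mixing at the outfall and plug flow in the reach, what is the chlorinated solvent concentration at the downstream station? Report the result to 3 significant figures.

1.11 µg/L

Mixed concentration C = ΣQC/ΣQ = (15900·0.01600 + 343.0·299.0) / 16240 = 102800/16240 = 6.330 µg/L.
Travel time t = 33.2·1000 / 0.54 = 61480 s = 17.08 h.
Half-life 0.284 d → k = ln 2 / 0.284 = 2.441 d⁻¹.
Applying C = C₀e^(−kt): 6.330 × 0.1761 = 1.115 µg/L.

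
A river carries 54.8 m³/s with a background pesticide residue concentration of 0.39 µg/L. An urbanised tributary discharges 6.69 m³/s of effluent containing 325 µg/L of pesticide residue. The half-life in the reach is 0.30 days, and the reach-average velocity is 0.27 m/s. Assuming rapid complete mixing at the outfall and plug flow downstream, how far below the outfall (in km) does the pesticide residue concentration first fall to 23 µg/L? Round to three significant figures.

Mixed concentration C = ΣQC/ΣQ = (54.80·0.3900 + 6.690·325.0) / 61.49 = 2196/61.49 = 35.71 µg/L.
Half-life 0.30 d → k = ln 2 / 0.30 = 2.310 d⁻¹.
Set 35.71·exp(−k·t) = 23 → t = ln(35.71/23)/k = 16450 s = 4.569 h.
Distance = v·t = 0.27·16450 = 4441 m = 4.441 km.

4.44 km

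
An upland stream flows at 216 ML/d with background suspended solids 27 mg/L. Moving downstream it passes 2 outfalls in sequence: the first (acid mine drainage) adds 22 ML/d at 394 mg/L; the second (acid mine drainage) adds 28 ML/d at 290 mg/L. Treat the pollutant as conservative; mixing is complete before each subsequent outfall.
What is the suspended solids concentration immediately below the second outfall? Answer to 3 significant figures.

85.0 mg/L

After outfall 1: Q = 216.0 + 22.00 = 238.0 ML/d; C = (216.0·27.00 + 22.00·394.0)/238.0 = 60.92 mg/L.
After outfall 2: Q = 238.0 + 28.00 = 266.0 ML/d; C = (238.0·60.92 + 28.00·290.0)/266.0 = 85.04 mg/L.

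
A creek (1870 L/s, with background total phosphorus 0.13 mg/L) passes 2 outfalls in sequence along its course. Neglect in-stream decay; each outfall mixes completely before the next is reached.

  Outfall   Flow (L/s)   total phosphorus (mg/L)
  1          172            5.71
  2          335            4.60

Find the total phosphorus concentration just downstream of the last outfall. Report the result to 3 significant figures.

1.16 mg/L

After outfall 1: Q = 1870 + 172.0 = 2042 L/s; C = (1870·0.1300 + 172.0·5.710)/2042 = 0.6000 mg/L.
After outfall 2: Q = 2042 + 335.0 = 2377 L/s; C = (2042·0.6000 + 335.0·4.600)/2377 = 1.164 mg/L.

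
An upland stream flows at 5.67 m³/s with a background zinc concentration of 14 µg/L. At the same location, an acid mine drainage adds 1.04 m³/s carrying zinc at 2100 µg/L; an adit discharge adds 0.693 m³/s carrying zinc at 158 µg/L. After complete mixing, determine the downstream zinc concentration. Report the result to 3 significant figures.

Conservation of mass: C = (5.670·14.00 + 1.040·2100 + 0.6930·158.0) / 7.403 = 2373/7.403 = 320.5 µg/L.

321 µg/L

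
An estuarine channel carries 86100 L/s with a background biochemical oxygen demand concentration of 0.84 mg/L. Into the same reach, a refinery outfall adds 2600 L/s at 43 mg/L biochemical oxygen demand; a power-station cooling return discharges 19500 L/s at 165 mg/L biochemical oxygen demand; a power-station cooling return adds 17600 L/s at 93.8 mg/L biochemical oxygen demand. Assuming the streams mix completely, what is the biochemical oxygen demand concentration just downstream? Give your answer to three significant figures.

40.2 mg/L

Conservation of mass: C = (86100·0.8400 + 2600·43.00 + 19500·165.0 + 17600·93.80) / 125800 = 5053000/125800 = 40.16 mg/L.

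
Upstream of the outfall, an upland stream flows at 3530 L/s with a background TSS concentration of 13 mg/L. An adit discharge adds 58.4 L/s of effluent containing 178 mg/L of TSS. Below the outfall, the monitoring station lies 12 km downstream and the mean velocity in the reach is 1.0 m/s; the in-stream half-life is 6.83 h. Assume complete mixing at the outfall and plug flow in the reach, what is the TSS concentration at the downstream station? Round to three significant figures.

Flow-weighted average: C = (3530·13.00 + 58.40·178.0) / 3588 = 56290/3588 = 15.69 mg/L.
Travel time t = 12·1000 / 1.0 = 12000 s = 3.333 h.
Half-life 6.83 h → k = ln 2 / 6.83 = 0.1015 h⁻¹ = 2.436 d⁻¹.
Applying C = C₀e^(−kt): 15.69 × 0.7130 = 11.18 mg/L.

11.2 mg/L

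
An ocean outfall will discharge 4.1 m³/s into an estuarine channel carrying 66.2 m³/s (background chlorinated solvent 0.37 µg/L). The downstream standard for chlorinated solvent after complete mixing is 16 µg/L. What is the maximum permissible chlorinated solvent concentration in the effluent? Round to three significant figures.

268 µg/L

At the limit, (Qr·Cr + Qe·Cₑ)/(Qr + Qe) = 16:
Cₑ = (70.30·16 − 66.20·0.3700) / 4.100 = 268.4 µg/L.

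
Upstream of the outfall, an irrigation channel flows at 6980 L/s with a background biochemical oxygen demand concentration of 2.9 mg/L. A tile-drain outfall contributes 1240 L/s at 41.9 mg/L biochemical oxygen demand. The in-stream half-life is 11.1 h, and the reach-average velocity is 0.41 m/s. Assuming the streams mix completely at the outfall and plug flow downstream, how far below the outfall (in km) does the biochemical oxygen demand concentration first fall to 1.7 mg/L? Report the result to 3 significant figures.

After mixing, C = (6980·2.900 + 1240·41.90) / 8220 = 72200/8220 = 8.783 mg/L.
Half-life 11.1 h → k = ln 2 / 11.1 = 0.06245 h⁻¹ = 1.499 d⁻¹.
Set 8.783·exp(−k·t) = 1.7 → t = ln(8.783/1.7)/k = 94670 s = 26.30 h.
Distance = v·t = 0.41·94670 = 38820 m = 38.82 km.

38.8 km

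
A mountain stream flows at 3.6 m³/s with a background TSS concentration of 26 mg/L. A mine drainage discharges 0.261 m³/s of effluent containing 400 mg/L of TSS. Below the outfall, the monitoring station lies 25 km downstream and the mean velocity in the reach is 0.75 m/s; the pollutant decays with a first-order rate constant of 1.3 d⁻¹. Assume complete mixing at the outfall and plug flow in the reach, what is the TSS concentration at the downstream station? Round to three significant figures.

31.1 mg/L

Flow-weighted average: C = (3.600·26.00 + 0.2610·400.0) / 3.861 = 198.0/3.861 = 51.28 mg/L.
Travel time t = 25·1000 / 0.75 = 33330 s = 9.259 h.
Applying C = C₀e^(−kt): 51.28 × 0.6056 = 31.06 mg/L.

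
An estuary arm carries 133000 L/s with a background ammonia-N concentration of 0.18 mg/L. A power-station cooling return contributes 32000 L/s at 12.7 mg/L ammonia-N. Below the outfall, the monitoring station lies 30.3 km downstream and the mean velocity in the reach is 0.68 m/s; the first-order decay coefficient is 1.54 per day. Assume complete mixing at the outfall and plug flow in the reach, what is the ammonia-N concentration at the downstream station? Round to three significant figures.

Mixed concentration C = ΣQC/ΣQ = (133000·0.1800 + 32000·12.70) / 165000 = 430300/165000 = 2.608 mg/L.
Travel time t = 30.3·1000 / 0.68 = 44560 s = 12.38 h.
After decay, C = 2.608 × e^(−kt) = 2.608 × 0.4519 = 1.179 mg/L.

1.18 mg/L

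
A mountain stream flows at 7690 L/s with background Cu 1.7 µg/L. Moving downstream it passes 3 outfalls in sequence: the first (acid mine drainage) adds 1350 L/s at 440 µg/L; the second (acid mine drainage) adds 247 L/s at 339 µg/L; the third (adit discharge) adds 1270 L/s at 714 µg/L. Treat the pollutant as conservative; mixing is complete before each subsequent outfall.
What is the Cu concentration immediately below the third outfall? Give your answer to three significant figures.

151 µg/L

Below outfall 1: Q → 9040 L/s, C = (7690·1.700 + 1350·440.0)/9040 = 67.15 µg/L.
Below outfall 2: Q → 9287 L/s, C = (9040·67.15 + 247.0·339.0)/9287 = 74.38 µg/L.
Below outfall 3: Q → 10560 L/s, C = (9287·74.38 + 1270·714.0)/10560 = 151.3 µg/L.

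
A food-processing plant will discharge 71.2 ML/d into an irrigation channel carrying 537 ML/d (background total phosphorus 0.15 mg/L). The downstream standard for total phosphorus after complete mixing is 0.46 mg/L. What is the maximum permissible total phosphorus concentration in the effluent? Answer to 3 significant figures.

2.80 mg/L

At the limit, (Qr·Cr + Qe·Cₑ)/(Qr + Qe) = 0.46:
Cₑ = (608.2·0.46 − 537.0·0.1500) / 71.20 = 2.798 mg/L.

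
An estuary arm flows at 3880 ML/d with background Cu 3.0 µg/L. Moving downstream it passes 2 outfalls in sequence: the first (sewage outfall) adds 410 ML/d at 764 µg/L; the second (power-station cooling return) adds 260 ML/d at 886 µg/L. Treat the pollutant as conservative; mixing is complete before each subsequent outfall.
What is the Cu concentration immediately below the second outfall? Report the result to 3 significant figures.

Outfall 1: combined Q = 4290 ML/d; C = (3880·3.000 + 410.0·764.0)/4290 = 75.73 µg/L.
Outfall 2: combined Q = 4550 ML/d; C = (4290·75.73 + 260.0·886.0)/4550 = 122.0 µg/L.

122 µg/L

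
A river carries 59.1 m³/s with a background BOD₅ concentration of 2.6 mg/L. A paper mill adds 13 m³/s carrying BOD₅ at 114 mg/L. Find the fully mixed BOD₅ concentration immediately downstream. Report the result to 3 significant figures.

Mass balance: C = (59.10·2.600 + 13.00·114.0) / 72.10 = 1636/72.10 = 22.69 mg/L.

22.7 mg/L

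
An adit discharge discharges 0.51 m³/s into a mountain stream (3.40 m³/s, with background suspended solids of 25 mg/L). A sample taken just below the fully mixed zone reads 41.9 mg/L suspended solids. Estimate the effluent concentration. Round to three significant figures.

Mass balance: 3.400·25.00 + 0.5100·Cₑ = 3.910·41.90
→ Cₑ = (3.910·41.90 − 3.400·25.00) / 0.5100 = 154.6 mg/L.

155 mg/L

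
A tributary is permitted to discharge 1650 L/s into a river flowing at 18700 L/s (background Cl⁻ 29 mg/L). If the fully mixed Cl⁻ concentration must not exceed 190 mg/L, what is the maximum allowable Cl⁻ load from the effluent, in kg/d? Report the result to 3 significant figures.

Mass balance at the limit: 18700·29.00 + 1650·Cₑ = 20350·190 → Cₑ = 2015 mg/L.
1650 L/s = 1.650 m³/s. Load = 1.650 m³/s × 2015 g/m³ × 86 400 s/d = 287200 kg/d.

287000 kg/d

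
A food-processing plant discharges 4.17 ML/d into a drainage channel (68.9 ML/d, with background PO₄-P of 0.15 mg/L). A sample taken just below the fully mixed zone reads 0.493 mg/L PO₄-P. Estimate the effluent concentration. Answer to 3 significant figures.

6.16 mg/L

Mass balance: 68.90·0.1500 + 4.170·Cₑ = 73.07·0.4930
→ Cₑ = (73.07·0.4930 − 68.90·0.1500) / 4.170 = 6.160 mg/L.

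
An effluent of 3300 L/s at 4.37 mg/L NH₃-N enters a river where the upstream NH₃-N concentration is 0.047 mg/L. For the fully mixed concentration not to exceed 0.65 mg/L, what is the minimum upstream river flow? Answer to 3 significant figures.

Set C_mix = 0.65: (Q·0.04700 + 3300·4.370) / (Q + 3300) = 0.65
→ Q = 3300·(4.370 − 0.65)/(0.65 − 0.04700) = 20360 L/s.

20400 L/s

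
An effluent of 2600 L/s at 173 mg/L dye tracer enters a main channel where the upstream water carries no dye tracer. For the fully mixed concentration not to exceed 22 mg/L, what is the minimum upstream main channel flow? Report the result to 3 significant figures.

Set C_mix = 22: (Q·0 + 2600·173.0) / (Q + 2600) = 22
→ Q = 2600·(173.0 − 22)/(22 − 0) = 17850 L/s.

17800 L/s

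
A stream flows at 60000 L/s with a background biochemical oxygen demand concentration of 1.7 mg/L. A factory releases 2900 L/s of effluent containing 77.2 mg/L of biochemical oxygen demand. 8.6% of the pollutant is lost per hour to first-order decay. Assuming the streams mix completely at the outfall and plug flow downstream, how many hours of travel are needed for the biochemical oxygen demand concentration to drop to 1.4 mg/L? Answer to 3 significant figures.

Mass balance: C = (60000·1.700 + 2900·77.20) / 62900 = 325900/62900 = 5.181 mg/L.
8.6%/h lost → k = −ln(1 − 0.086) = 0.08992 h⁻¹.
5.181·exp(−k·t) = 1.4 → t = ln(5.181/1.4)/k = 52380 s = 14.55 h.

14.6 h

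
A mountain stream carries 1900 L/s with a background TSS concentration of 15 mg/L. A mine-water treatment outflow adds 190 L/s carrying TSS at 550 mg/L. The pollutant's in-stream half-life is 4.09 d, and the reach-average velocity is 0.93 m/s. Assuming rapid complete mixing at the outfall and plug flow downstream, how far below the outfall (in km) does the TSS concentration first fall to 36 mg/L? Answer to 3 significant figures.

270 km

After mixing, C = (1900·15.00 + 190.0·550.0) / 2090 = 133000/2090 = 63.64 mg/L.
Half-life 4.09 d → k = ln 2 / 4.09 = 0.1695 d⁻¹.
Set 63.64·exp(−k·t) = 36 → t = ln(63.64/36)/k = 290400 s = 80.67 h.
Distance = v·t = 0.93·290400 = 270100 m = 270.1 km.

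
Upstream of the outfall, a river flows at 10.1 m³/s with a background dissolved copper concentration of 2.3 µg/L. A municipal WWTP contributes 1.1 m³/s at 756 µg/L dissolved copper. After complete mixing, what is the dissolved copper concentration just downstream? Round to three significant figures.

76.3 µg/L

Flow-weighted average: C = (10.10·2.300 + 1.100·756.0) / 11.20 = 854.8/11.20 = 76.32 µg/L.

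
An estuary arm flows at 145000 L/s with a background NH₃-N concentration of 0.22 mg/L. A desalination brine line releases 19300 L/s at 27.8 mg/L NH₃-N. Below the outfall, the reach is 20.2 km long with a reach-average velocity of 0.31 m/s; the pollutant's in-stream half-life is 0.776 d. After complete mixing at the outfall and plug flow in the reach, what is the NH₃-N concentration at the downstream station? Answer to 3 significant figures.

Mass balance: C = (145000·0.2200 + 19300·27.80) / 164300 = 568400/164300 = 3.460 mg/L.
Travel time t = 20.2·1000 / 0.31 = 65160 s = 18.10 h.
Half-life 0.776 d → k = ln 2 / 0.776 = 0.8932 d⁻¹.
Decay over the reach: 3.460·exp(−kt) = 3.460·0.5098 = 1.764 mg/L.

1.76 mg/L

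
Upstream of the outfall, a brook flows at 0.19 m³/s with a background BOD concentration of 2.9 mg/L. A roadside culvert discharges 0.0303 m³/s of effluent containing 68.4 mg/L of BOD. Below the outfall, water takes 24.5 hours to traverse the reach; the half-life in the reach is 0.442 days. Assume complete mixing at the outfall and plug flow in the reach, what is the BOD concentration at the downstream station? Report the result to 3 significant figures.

Mass balance: C = (0.1900·2.900 + 0.03030·68.40) / 0.2203 = 2.624/0.2203 = 11.91 mg/L.
Half-life 0.442 d → k = ln 2 / 0.442 = 1.568 d⁻¹.
After decay, C = 11.91 × e^(−kt) = 11.91 × 0.2017 = 2.402 mg/L.

2.40 mg/L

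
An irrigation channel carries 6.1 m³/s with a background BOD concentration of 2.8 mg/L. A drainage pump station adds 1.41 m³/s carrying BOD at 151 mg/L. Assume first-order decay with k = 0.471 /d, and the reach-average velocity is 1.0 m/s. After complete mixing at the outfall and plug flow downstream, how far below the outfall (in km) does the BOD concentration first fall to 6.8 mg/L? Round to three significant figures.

276 km

Mass balance: C = (6.100·2.800 + 1.410·151.0) / 7.510 = 230.0/7.510 = 30.62 mg/L.
Set 30.62·exp(−k·t) = 6.8 → t = ln(30.62/6.8)/k = 276100 s = 76.68 h.
Distance = v·t = 1.0·276100 = 276100 m = 276.1 km.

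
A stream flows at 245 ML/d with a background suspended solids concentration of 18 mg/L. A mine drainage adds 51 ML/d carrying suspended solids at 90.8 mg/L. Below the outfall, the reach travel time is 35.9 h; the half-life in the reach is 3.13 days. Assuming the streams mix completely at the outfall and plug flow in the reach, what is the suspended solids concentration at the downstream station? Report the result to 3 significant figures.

Flow-weighted average: C = (245.0·18.00 + 51.00·90.80) / 296.0 = 9041/296.0 = 30.54 mg/L.
Half-life 3.13 d → k = ln 2 / 3.13 = 0.2215 d⁻¹.
Applying C = C₀e^(−kt): 30.54 × 0.7180 = 21.93 mg/L.

21.9 mg/L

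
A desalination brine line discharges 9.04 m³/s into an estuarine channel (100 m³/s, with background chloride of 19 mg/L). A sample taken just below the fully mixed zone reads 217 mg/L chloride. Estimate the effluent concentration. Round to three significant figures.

Mass balance: 100.0·19.00 + 9.040·Cₑ = 109.0·217.0
→ Cₑ = (109.0·217.0 − 100.0·19.00) / 9.040 = 2407 mg/L.

2410 mg/L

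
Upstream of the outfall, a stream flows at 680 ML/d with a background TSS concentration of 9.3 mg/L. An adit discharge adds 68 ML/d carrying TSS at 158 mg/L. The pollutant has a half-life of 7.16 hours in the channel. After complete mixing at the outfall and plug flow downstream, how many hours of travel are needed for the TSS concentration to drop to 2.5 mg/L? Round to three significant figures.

22.8 h

After mixing, C = (680.0·9.300 + 68.00·158.0) / 748.0 = 17070/748.0 = 22.82 mg/L.
Half-life 7.16 h → k = ln 2 / 7.16 = 0.09681 h⁻¹ = 2.323 d⁻¹.
22.82·exp(−k·t) = 2.5 → t = ln(22.82/2.5)/k = 82230 s = 22.84 h.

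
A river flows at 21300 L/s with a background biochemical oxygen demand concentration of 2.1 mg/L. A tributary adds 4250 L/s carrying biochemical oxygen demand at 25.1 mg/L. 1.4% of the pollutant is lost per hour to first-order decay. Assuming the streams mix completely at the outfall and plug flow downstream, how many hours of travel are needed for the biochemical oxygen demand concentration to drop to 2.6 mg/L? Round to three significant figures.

Conservation of mass: C = (21300·2.100 + 4250·25.10) / 25550 = 151400/25550 = 5.926 mg/L.
1.4%/h lost → k = −ln(1 − 0.014) = 0.01410 h⁻¹.
5.926·exp(−k·t) = 2.6 → t = ln(5.926/2.6)/k = 210400 s = 58.43 h.

58.4 h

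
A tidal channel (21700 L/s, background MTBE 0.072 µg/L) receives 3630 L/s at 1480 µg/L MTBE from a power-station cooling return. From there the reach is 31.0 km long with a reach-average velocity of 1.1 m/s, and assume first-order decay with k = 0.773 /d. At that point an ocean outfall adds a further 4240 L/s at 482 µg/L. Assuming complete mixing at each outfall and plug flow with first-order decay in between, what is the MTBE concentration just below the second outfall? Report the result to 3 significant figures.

After mixing, C = (21700·0.07200 + 3630·1480) / 25330 = 5374000/25330 = 212.2 µg/L; combined flow 25330 L/s.
Travel time t = 31.0·1000 / 1.1 = 28180 s = 7.828 h.
After decay, C = 212.2 × e^(−kt) = 212.2 × 0.7771 = 164.9 µg/L.
Second outfall: C = (25330·164.9 + 4240·482.0)/29570 = 210.3 µg/L.

210 µg/L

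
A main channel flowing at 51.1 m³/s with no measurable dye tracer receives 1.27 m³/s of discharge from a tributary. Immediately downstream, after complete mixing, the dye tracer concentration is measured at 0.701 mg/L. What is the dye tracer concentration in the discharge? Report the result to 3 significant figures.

Mass balance: 51.10·0 + 1.270·Cₑ = 52.37·0.7010
→ Cₑ = (52.37·0.7010 − 51.10·0) / 1.270 = 28.91 mg/L.

28.9 mg/L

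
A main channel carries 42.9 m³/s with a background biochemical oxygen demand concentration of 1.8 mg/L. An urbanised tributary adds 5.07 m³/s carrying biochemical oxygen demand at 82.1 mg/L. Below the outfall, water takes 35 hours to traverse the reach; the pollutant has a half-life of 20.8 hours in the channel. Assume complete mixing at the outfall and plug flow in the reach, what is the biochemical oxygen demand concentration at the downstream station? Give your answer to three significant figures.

Conservation of mass: C = (42.90·1.800 + 5.070·82.10) / 47.97 = 493.5/47.97 = 10.29 mg/L.
Half-life 20.8 h → k = ln 2 / 20.8 = 0.03332 h⁻¹ = 0.7998 d⁻¹.
First-order decay: C = 10.29·exp(−k·t) = 10.29·0.3115 = 3.204 mg/L.

3.20 mg/L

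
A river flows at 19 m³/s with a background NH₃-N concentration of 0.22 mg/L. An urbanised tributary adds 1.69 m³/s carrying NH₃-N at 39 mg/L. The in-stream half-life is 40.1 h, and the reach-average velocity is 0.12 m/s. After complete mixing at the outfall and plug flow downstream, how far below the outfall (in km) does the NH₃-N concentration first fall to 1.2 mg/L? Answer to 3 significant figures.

25.9 km

Mixed concentration C = ΣQC/ΣQ = (19.00·0.2200 + 1.690·39.00) / 20.69 = 70.09/20.69 = 3.388 mg/L.
Half-life 40.1 h → k = ln 2 / 40.1 = 0.01729 h⁻¹ = 0.4149 d⁻¹.
Set 3.388·exp(−k·t) = 1.2 → t = ln(3.388/1.2)/k = 216100 s = 60.04 h.
Distance = v·t = 0.12·216100 = 25940 m = 25.94 km.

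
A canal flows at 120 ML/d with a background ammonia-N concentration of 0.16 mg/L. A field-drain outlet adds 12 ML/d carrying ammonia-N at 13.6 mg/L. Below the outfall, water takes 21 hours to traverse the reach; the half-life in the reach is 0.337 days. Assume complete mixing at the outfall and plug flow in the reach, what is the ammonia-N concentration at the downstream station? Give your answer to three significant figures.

Mixed concentration C = ΣQC/ΣQ = (120.0·0.1600 + 12.00·13.60) / 132.0 = 182.4/132.0 = 1.382 mg/L.
Half-life 0.337 d → k = ln 2 / 0.337 = 2.057 d⁻¹.
Applying C = C₀e^(−kt): 1.382 × 0.1653 = 0.2285 mg/L.

0.228 mg/L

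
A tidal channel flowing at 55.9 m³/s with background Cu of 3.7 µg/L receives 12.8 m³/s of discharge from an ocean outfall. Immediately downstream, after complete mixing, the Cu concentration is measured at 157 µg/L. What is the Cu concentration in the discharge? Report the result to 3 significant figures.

826 µg/L

Mass balance: 55.90·3.700 + 12.80·Cₑ = 68.70·157.0
→ Cₑ = (68.70·157.0 − 55.90·3.700) / 12.80 = 826.5 µg/L.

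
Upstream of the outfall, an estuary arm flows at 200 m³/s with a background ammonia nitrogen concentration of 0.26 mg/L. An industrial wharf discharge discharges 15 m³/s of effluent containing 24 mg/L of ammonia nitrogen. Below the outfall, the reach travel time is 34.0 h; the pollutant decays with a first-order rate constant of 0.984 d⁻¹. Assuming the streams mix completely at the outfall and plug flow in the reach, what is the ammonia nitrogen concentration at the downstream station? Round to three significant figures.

Mass balance: C = (200.0·0.2600 + 15.00·24.00) / 215.0 = 412.0/215.0 = 1.916 mg/L.
Decay over the reach: 1.916·exp(−kt) = 1.916·0.2481 = 0.4754 mg/L.

0.475 mg/L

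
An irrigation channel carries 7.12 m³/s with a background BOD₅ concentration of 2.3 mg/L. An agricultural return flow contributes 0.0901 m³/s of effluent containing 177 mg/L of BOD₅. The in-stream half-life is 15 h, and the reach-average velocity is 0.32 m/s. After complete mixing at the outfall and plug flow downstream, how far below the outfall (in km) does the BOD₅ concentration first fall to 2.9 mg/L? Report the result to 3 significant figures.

10.9 km

After mixing, C = (7.120·2.300 + 0.09010·177.0) / 7.210 = 32.32/7.210 = 4.483 mg/L.
Half-life 15 h → k = ln 2 / 15 = 0.04621 h⁻¹ = 1.109 d⁻¹.
Set 4.483·exp(−k·t) = 2.9 → t = ln(4.483/2.9)/k = 33940 s = 9.427 h.
Distance = v·t = 0.32·33940 = 10860 m = 10.86 km.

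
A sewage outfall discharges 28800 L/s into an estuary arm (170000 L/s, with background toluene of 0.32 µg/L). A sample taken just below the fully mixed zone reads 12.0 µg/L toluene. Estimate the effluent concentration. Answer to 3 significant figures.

Mass balance: 170000·0.3200 + 28800·Cₑ = 198800·12.00
→ Cₑ = (198800·12.00 − 170000·0.3200) / 28800 = 80.94 µg/L.

80.9 µg/L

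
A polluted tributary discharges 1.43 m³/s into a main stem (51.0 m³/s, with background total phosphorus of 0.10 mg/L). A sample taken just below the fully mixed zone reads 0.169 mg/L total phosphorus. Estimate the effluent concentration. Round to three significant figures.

Mass balance: 51.00·0.1000 + 1.430·Cₑ = 52.43·0.1690
→ Cₑ = (52.43·0.1690 − 51.00·0.1000) / 1.430 = 2.630 mg/L.

2.63 mg/L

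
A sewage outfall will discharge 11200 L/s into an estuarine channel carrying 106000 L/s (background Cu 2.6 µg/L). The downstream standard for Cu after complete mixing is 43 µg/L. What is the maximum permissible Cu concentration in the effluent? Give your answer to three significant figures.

At the limit, (Qr·Cr + Qe·Cₑ)/(Qr + Qe) = 43:
Cₑ = (117200·43 − 106000·2.600) / 11200 = 425.4 µg/L.

425 µg/L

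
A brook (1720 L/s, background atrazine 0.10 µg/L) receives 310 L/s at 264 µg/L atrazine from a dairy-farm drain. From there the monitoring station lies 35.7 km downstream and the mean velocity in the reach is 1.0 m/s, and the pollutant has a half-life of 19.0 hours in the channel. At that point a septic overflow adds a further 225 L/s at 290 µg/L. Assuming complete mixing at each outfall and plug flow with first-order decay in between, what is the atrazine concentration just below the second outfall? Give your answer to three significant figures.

Mixed concentration C = ΣQC/ΣQ = (1720·0.1000 + 310.0·264.0) / 2030 = 82010/2030 = 40.40 µg/L; combined flow 2030 L/s.
Travel time t = 35.7·1000 / 1.0 = 35700 s = 9.917 h.
Half-life 19.0 h → k = ln 2 / 19.0 = 0.03648 h⁻¹ = 0.8756 d⁻¹.
First-order decay: C = 40.40·exp(−k·t) = 40.40·0.6964 = 28.14 µg/L.
At the second outfall, C = (2030·28.14 + 225.0·290.0) / (2030 + 225.0) = 54.26 µg/L.

54.3 µg/L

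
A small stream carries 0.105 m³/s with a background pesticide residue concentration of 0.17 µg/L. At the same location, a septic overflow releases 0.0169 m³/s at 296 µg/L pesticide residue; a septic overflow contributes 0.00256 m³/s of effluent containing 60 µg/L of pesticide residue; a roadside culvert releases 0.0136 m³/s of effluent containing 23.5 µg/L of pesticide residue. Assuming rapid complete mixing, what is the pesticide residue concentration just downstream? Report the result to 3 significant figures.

39.8 µg/L

Mixed concentration C = ΣQC/ΣQ = (0.1050·0.1700 + 0.01690·296.0 + 0.002560·60.00 + 0.01360·23.50) / 0.1381 = 5.493/0.1381 = 39.79 µg/L.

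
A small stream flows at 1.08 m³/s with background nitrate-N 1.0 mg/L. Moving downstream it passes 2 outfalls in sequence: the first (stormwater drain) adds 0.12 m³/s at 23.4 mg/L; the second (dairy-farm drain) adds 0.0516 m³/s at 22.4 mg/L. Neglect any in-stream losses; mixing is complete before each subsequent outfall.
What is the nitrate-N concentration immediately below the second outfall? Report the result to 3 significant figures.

Below outfall 1: Q → 1.200 m³/s, C = (1.080·1.000 + 0.1200·23.40)/1.200 = 3.240 mg/L.
Below outfall 2: Q → 1.252 m³/s, C = (1.200·3.240 + 0.05160·22.40)/1.252 = 4.030 mg/L.

4.03 mg/L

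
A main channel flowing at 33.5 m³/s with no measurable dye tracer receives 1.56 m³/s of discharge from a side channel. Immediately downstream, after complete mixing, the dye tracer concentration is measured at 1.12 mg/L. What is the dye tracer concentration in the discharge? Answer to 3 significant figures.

25.2 mg/L

Mass balance: 33.50·0 + 1.560·Cₑ = 35.06·1.120
→ Cₑ = (35.06·1.120 − 33.50·0) / 1.560 = 25.17 mg/L.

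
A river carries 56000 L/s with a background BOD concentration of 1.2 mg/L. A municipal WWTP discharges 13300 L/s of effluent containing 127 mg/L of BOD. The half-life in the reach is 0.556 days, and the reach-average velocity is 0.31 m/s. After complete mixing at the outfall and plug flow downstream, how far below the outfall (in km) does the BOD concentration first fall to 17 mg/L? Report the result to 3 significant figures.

8.58 km

Mixed concentration C = ΣQC/ΣQ = (56000·1.200 + 13300·127.0) / 69300 = 1756000/69300 = 25.34 mg/L.
Half-life 0.556 d → k = ln 2 / 0.556 = 1.247 d⁻¹.
Set 25.34·exp(−k·t) = 17 → t = ln(25.34/17)/k = 27670 s = 7.687 h.
Distance = v·t = 0.31·27670 = 8579 m = 8.579 km.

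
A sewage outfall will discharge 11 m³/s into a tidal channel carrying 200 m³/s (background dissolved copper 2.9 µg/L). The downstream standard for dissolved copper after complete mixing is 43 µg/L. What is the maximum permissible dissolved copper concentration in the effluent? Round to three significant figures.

772 µg/L

At the limit, (Qr·Cr + Qe·Cₑ)/(Qr + Qe) = 43:
Cₑ = (211.0·43 − 200.0·2.900) / 11.00 = 772.1 µg/L.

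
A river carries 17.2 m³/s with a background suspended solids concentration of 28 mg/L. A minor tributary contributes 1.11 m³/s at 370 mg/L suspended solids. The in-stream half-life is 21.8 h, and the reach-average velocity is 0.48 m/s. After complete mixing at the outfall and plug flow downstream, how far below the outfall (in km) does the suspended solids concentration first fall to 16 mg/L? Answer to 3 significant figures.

60.5 km

After mixing, C = (17.20·28.00 + 1.110·370.0) / 18.31 = 892.3/18.31 = 48.73 mg/L.
Half-life 21.8 h → k = ln 2 / 21.8 = 0.03180 h⁻¹ = 0.7631 d⁻¹.
Set 48.73·exp(−k·t) = 16 → t = ln(48.73/16)/k = 126100 s = 35.03 h.
Distance = v·t = 0.48·126100 = 60530 m = 60.53 km.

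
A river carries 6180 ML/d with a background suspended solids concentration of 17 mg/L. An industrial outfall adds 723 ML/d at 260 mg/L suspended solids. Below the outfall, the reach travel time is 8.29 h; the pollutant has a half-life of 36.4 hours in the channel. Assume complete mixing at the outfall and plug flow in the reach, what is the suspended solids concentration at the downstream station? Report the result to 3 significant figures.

After mixing, C = (6180·17.00 + 723.0·260.0) / 6903 = 293000/6903 = 42.45 mg/L.
Half-life 36.4 h → k = ln 2 / 36.4 = 0.01904 h⁻¹ = 0.4570 d⁻¹.
After decay, C = 42.45 × e^(−kt) = 42.45 × 0.8540 = 36.25 mg/L.

36.3 mg/L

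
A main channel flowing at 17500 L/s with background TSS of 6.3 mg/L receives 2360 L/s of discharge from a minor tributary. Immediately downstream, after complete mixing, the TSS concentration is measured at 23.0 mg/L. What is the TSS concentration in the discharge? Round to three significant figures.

147 mg/L

Mass balance: 17500·6.300 + 2360·Cₑ = 19860·23.00
→ Cₑ = (19860·23.00 − 17500·6.300) / 2360 = 146.8 mg/L.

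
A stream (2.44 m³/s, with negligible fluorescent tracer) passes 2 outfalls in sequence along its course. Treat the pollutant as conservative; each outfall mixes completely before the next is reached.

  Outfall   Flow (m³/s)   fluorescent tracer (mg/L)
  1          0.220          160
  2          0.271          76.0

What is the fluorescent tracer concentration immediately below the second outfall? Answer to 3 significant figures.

19.0 mg/L

Below outfall 1: Q → 2.660 m³/s, C = (2.440·0 + 0.2200·160.0)/2.660 = 13.23 mg/L.
Below outfall 2: Q → 2.931 m³/s, C = (2.660·13.23 + 0.2710·76.00)/2.931 = 19.04 mg/L.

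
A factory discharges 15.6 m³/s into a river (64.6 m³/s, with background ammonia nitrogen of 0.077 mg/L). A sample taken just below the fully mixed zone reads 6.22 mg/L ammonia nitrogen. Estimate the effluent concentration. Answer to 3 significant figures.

31.7 mg/L

Mass balance: 64.60·0.07700 + 15.60·Cₑ = 80.20·6.220
→ Cₑ = (80.20·6.220 − 64.60·0.07700) / 15.60 = 31.66 mg/L.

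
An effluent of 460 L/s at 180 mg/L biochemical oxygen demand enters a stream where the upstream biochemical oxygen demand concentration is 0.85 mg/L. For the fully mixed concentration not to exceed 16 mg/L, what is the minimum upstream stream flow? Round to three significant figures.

Set C_mix = 16: (Q·0.8500 + 460.0·180.0) / (Q + 460.0) = 16
→ Q = 460.0·(180.0 − 16)/(16 − 0.8500) = 4980 L/s.

4980 L/s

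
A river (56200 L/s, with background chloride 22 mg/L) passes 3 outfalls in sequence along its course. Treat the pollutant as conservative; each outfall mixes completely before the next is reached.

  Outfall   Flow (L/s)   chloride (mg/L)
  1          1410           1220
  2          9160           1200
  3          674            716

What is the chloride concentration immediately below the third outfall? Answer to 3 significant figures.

214 mg/L

After outfall 1: Q = 56200 + 1410 = 57610 L/s; C = (56200·22.00 + 1410·1220)/57610 = 51.32 mg/L.
After outfall 2: Q = 57610 + 9160 = 66770 L/s; C = (57610·51.32 + 9160·1200)/66770 = 208.9 mg/L.
After outfall 3: Q = 66770 + 674.0 = 67440 L/s; C = (66770·208.9 + 674.0·716.0)/67440 = 214.0 mg/L.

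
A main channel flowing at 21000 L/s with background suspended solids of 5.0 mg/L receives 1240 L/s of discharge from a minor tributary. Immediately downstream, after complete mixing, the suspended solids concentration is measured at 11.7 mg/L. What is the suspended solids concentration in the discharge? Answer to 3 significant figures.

125 mg/L

Mass balance: 21000·5.000 + 1240·Cₑ = 22240·11.70
→ Cₑ = (22240·11.70 − 21000·5.000) / 1240 = 125.2 mg/L.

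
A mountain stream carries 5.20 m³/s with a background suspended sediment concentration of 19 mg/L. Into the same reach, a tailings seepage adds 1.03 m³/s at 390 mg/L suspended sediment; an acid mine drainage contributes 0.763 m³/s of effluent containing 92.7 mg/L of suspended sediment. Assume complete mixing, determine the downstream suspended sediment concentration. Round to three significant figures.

After mixing, C = (5.200·19.00 + 1.030·390.0 + 0.7630·92.70) / 6.993 = 571.2/6.993 = 81.69 mg/L.

81.7 mg/L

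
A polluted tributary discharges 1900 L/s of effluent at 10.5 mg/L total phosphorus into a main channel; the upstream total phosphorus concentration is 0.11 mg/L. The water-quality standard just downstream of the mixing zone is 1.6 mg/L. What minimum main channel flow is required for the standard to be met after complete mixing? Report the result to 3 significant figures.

Set C_mix = 1.6: (Q·0.1100 + 1900·10.50) / (Q + 1900) = 1.6
→ Q = 1900·(10.50 − 1.6)/(1.6 − 0.1100) = 11350 L/s.

11300 L/s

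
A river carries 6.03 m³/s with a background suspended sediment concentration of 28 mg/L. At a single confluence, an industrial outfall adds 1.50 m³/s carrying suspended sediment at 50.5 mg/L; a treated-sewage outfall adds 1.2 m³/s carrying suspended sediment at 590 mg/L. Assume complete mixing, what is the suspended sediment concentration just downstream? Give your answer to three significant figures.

Mass balance: C = (6.030·28.00 + 1.500·50.50 + 1.200·590.0) / 8.730 = 952.6/8.730 = 109.1 mg/L.

109 mg/L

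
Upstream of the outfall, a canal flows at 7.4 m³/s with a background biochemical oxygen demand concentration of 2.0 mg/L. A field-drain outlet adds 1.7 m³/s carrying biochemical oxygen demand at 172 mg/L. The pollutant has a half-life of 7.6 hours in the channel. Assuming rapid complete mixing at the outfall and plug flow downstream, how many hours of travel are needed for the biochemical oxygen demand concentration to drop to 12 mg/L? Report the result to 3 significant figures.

11.3 h

Conservation of mass: C = (7.400·2.000 + 1.700·172.0) / 9.100 = 307.2/9.100 = 33.76 mg/L.
Half-life 7.6 h → k = ln 2 / 7.6 = 0.09120 h⁻¹ = 2.189 d⁻¹.
33.76·exp(−k·t) = 12 → t = ln(33.76/12)/k = 40830 s = 11.34 h.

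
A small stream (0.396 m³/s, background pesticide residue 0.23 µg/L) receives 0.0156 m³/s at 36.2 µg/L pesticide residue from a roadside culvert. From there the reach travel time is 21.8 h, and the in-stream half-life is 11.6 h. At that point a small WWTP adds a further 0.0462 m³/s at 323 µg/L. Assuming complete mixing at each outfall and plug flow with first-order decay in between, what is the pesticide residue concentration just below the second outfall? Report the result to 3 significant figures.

33.0 µg/L

Mixed concentration C = ΣQC/ΣQ = (0.3960·0.2300 + 0.01560·36.20) / 0.4116 = 0.6558/0.4116 = 1.593 µg/L; combined flow 0.4116 m³/s.
Half-life 11.6 h → k = ln 2 / 11.6 = 0.05975 h⁻¹ = 1.434 d⁻¹.
After decay, C = 1.593 × e^(−kt) = 1.593 × 0.2718 = 0.4331 µg/L.
Second outfall: C = (0.4116·0.4331 + 0.04620·323.0)/0.4578 = 32.99 µg/L.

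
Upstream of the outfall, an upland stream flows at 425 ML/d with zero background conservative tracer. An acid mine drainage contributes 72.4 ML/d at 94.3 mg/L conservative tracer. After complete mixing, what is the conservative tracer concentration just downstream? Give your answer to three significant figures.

13.7 mg/L

Conservation of mass: C = (425.0·0 + 72.40·94.30) / 497.4 = 6827/497.4 = 13.73 mg/L.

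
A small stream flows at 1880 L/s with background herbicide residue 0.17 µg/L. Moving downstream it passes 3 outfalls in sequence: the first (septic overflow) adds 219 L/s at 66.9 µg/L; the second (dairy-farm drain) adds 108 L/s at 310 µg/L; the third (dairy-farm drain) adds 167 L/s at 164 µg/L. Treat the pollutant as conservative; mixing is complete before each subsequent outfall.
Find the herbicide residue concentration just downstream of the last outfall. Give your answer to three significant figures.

Outfall 1: combined Q = 2099 L/s; C = (1880·0.1700 + 219.0·66.90)/2099 = 7.132 µg/L.
Outfall 2: combined Q = 2207 L/s; C = (2099·7.132 + 108.0·310.0)/2207 = 21.95 µg/L.
Outfall 3: combined Q = 2374 L/s; C = (2207·21.95 + 167.0·164.0)/2374 = 31.95 µg/L.

31.9 µg/L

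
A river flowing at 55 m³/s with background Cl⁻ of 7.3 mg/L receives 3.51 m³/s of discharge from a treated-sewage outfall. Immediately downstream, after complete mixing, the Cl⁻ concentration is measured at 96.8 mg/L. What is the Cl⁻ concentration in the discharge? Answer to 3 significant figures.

1500 mg/L

Mass balance: 55.00·7.300 + 3.510·Cₑ = 58.51·96.80
→ Cₑ = (58.51·96.80 − 55.00·7.300) / 3.510 = 1499 mg/L.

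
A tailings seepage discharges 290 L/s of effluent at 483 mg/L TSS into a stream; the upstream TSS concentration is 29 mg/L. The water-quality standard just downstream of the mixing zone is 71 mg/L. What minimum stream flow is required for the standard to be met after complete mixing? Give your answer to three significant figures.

2840 L/s

Set C_mix = 71: (Q·29.00 + 290.0·483.0) / (Q + 290.0) = 71
→ Q = 290.0·(483.0 − 71)/(71 − 29.00) = 2845 L/s.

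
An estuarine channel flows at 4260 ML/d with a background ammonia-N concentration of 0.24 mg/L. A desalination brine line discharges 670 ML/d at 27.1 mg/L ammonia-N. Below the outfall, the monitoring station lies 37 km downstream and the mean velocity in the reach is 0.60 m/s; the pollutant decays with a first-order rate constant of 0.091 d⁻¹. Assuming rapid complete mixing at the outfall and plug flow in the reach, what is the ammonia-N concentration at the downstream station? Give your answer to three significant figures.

Mass balance: C = (4260·0.2400 + 670.0·27.10) / 4930 = 19180/4930 = 3.890 mg/L.
Travel time t = 37·1000 / 0.60 = 61670 s = 17.13 h.
After decay, C = 3.890 × e^(−kt) = 3.890 × 0.9371 = 3.646 mg/L.

3.65 mg/L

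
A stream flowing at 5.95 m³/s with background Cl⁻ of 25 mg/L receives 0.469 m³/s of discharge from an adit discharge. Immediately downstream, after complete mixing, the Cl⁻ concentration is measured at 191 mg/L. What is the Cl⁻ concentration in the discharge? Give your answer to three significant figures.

Mass balance: 5.950·25.00 + 0.4690·Cₑ = 6.419·191.0
→ Cₑ = (6.419·191.0 − 5.950·25.00) / 0.4690 = 2297 mg/L.

2300 mg/L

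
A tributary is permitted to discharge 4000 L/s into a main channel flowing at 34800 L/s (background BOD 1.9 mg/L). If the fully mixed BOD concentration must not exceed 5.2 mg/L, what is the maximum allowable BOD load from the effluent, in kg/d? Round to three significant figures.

11700 kg/d

Mass balance at the limit: 34800·1.900 + 4000·Cₑ = 38800·5.2 → Cₑ = 33.91 mg/L.
4000 L/s = 4.000 m³/s. Load = 4.000 m³/s × 33.91 g/m³ × 86 400 s/d = 11720 kg/d.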